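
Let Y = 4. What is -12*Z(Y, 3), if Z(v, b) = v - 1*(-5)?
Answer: -108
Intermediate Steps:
Z(v, b) = 5 + v (Z(v, b) = v + 5 = 5 + v)
-12*Z(Y, 3) = -12*(5 + 4) = -12*9 = -108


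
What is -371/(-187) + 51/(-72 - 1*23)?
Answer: 25708/17765 ≈ 1.4471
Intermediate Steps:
-371/(-187) + 51/(-72 - 1*23) = -371*(-1/187) + 51/(-72 - 23) = 371/187 + 51/(-95) = 371/187 + 51*(-1/95) = 371/187 - 51/95 = 25708/17765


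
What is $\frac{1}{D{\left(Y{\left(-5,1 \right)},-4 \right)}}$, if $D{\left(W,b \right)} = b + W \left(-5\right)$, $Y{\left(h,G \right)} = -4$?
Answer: $\frac{1}{16} \approx 0.0625$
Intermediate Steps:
$D{\left(W,b \right)} = b - 5 W$
$\frac{1}{D{\left(Y{\left(-5,1 \right)},-4 \right)}} = \frac{1}{-4 - -20} = \frac{1}{-4 + 20} = \frac{1}{16}$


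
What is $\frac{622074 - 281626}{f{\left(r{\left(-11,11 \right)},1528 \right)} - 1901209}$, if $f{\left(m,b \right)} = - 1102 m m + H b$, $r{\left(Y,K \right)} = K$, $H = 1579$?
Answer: $\frac{340448}{378161} \approx 0.90027$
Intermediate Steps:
$f{\left(m,b \right)} = - 1102 m^{2} + 1579 b$ ($f{\left(m,b \right)} = - 1102 m m + 1579 b = - 1102 m^{2} + 1579 b$)
$\frac{622074 - 281626}{f{\left(r{\left(-11,11 \right)},1528 \right)} - 1901209} = \frac{622074 - 281626}{\left(- 1102 \cdot 11^{2} + 1579 \cdot 1528\right) - 1901209} = \frac{340448}{\left(\left(-1102\right) 121 + 2412712\right) - 1901209} = \frac{340448}{\left(-133342 + 2412712\right) - 1901209} = \frac{340448}{2279370 - 1901209} = \frac{340448}{378161}$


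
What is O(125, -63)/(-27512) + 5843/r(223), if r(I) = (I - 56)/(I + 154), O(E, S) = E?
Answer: 60603715357/4594504 ≈ 13190.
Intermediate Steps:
r(I) = (-56 + I)/(154 + I)
O(125, -63)/(-27512) + 5843/r(223) = 125/(-27512) + 5843/(((-56 + 223)/(154 + 223))) = 125*(-1/27512) + 5843/((167/377)) = -125/27512 + 5843/(((1/377)*167)) = -125/27512 + 5843/(167/377) = -125/27512 + 5843*(377/167) = -125/27512 + 2202811/167 = 60603715357/4594504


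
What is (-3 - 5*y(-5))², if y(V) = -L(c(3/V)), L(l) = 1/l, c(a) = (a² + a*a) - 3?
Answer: 87616/3249 ≈ 26.967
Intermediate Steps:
c(a) = -3 + 2*a² (c(a) = (a² + a²) - 3 = 2*a² - 3 = -3 + 2*a²)
y(V) = -1/(-3 + 18/V²) (y(V) = -1/(-3 + 2*(3/V)²) = -1/(-3 + 2*(9/V²)) = -1/(-3 + 18/V²))
(-3 - 5*y(-5))² = (-3 - 5*(-5)²/(3*(-6 + (-5)²)))² = (-3 - 5*25/(3*(-6 + 25)))² = (-3 - 5*25/(3*19))² = (-3 - 5*25/57)² = (-3 - 125/57)² = (-296/57)² = 87616/3249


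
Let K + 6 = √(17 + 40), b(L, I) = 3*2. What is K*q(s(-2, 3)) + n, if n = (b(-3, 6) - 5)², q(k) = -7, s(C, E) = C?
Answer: 43 - 7*√57 ≈ -9.8488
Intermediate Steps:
b(L, I) = 6
K = -6 + √57 (K = -6 + √(17 + 40) = -6 + √57 ≈ 1.5498)
n = 1 (n = (6 - 5)² = 1² = 1)
K*q(s(-2, 3)) + n = (-6 + √57)*(-7) + 1 = (42 - 7*√57) + 1 = 43 - 7*√57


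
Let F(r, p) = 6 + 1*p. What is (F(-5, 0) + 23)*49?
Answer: 1421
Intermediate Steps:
F(r, p) = 6 + p
(F(-5, 0) + 23)*49 = ((6 + 0) + 23)*49 = (6 + 23)*49 = 29*49 = 1421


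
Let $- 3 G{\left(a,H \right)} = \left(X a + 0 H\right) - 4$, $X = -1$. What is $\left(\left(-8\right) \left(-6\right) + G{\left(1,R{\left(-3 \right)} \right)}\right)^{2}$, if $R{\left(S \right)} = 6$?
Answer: $\frac{22201}{9} \approx 2466.8$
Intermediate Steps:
$G{\left(a,H \right)} = \frac{4}{3} + \frac{a}{3}$ ($G{\left(a,H \right)} = - \frac{\left(- a + 0 H\right) - 4}{3} = - \frac{\left(- a + 0\right) - 4}{3} = - \frac{- a - 4}{3} = - \frac{-4 - a}{3} = \frac{4}{3} + \frac{a}{3}$)
$\left(\left(-8\right) \left(-6\right) + G{\left(1,R{\left(-3 \right)} \right)}\right)^{2} = \left(\left(-8\right) \left(-6\right) + \left(\frac{4}{3} + \frac{1}{3} \cdot 1\right)\right)^{2} = \left(48 + \left(\frac{4}{3} + \frac{1}{3}\right)\right)^{2} = \left(48 + \frac{5}{3}\right)^{2} = \left(\frac{149}{3}\right)^{2} = \frac{22201}{9}$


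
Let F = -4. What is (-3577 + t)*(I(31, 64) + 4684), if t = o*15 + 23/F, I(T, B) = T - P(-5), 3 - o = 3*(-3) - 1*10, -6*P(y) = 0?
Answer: -61346865/4 ≈ -1.5337e+7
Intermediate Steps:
P(y) = 0 (P(y) = -⅙*0 = 0)
o = 22 (o = 3 - (3*(-3) - 1*10) = 3 - (-9 - 10) = 3 - 1*(-19) = 3 + 19 = 22)
I(T, B) = T (I(T, B) = T - 1*0 = T + 0 = T)
t = 1297/4 (t = 22*15 + 23/(-4) = 330 + 23*(-¼) = 330 - 23/4 = 1297/4 ≈ 324.25)
(-3577 + t)*(I(31, 64) + 4684) = (-3577 + 1297/4)*(31 + 4684) = -13011/4*4715 = -61346865/4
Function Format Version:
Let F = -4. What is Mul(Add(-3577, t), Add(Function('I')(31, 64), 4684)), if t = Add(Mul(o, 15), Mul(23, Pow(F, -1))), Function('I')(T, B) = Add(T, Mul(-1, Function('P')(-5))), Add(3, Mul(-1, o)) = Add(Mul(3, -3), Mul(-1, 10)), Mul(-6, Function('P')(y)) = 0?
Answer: Rational(-61346865, 4) ≈ -1.5337e+7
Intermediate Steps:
Function('P')(y) = 0 (Function('P')(y) = Mul(Rational(-1, 6), 0) = 0)
o = 22 (o = Add(3, Mul(-1, Add(Mul(3, -3), Mul(-1, 10)))) = Add(3, Mul(-1, Add(-9, -10))) = Add(3, Mul(-1, -19)) = Add(3, 19) = 22)
Function('I')(T, B) = T (Function('I')(T, B) = Add(T, Mul(-1, 0)) = Add(T, 0) = T)
t = Rational(1297, 4) (t = Add(Mul(22, 15), Mul(23, Pow(-4, -1))) = Add(330, Mul(23, Rational(-1, 4))) = Add(330, Rational(-23, 4)) = Rational(1297, 4) ≈ 324.25)
Mul(Add(-3577, t), Add(Function('I')(31, 64), 4684)) = Mul(Add(-3577, Rational(1297, 4)), Add(31, 4684)) = Mul(Rational(-13011, 4), 4715) = Rational(-61346865, 4)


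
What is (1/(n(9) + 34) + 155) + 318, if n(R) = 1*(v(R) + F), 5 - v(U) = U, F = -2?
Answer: 13245/28 ≈ 473.04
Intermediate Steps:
v(U) = 5 - U
n(R) = 3 - R (n(R) = 1*((5 - R) - 2) = 1*(3 - R) = 3 - R)
(1/(n(9) + 34) + 155) + 318 = (1/((3 - 1*9) + 34) + 155) + 318 = (1/((3 - 9) + 34) + 155) + 318 = (1/(-6 + 34) + 155) + 318 = (1/28 + 155) + 318 = 4341/28 + 318 = 13245/28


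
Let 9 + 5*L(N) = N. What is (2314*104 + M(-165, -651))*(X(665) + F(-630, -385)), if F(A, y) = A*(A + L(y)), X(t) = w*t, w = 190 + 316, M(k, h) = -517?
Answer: 188037001726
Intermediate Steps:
L(N) = -9/5 + N/5
w = 506
X(t) = 506*t
F(A, y) = A*(-9/5 + A + y/5) (F(A, y) = A*(A + (-9/5 + y/5)) = A*(-9/5 + A + y/5))
(2314*104 + M(-165, -651))*(X(665) + F(-630, -385)) = (2314*104 - 517)*(506*665 + (⅕)*(-630)*(-9 - 385 + 5*(-630))) = (240656 - 517)*(336490 + (⅕)*(-630)*(-9 - 385 - 3150)) = 240139*(336490 + (⅕)*(-630)*(-3544)) = 240139*(336490 + 446544) = 240139*783034 = 188037001726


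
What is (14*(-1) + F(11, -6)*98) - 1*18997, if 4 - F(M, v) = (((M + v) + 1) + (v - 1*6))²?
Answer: -22147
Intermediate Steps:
F(M, v) = 4 - (-5 + M + 2*v)² (F(M, v) = 4 - (((M + v) + 1) + (v - 1*6))² = 4 - ((1 + M + v) + (v - 6))² = 4 - ((1 + M + v) + (-6 + v))² = 4 - (-5 + M + 2*v)²)
(14*(-1) + F(11, -6)*98) - 1*18997 = (14*(-1) + (4 - (-5 + 11 + 2*(-6))²)*98) - 1*18997 = (-14 + (4 - (-5 + 11 - 12)²)*98) - 18997 = (-14 + (4 - 1*(-6)²)*98) - 18997 = (-14 + (4 - 1*36)*98) - 18997 = (-14 + (4 - 36)*98) - 18997 = (-14 - 32*98) - 18997 = (-14 - 3136) - 18997 = -3150 - 18997 = -22147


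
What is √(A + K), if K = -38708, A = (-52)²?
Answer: 2*I*√9001 ≈ 189.75*I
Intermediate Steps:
A = 2704
√(A + K) = √(2704 - 38708) = √(-36004) = 2*I*√9001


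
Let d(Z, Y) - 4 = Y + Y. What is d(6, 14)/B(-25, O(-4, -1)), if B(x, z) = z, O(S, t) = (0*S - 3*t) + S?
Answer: -32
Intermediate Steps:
O(S, t) = S - 3*t (O(S, t) = (0 - 3*t) + S = -3*t + S = S - 3*t)
d(Z, Y) = 4 + 2*Y (d(Z, Y) = 4 + (Y + Y) = 4 + 2*Y)
d(6, 14)/B(-25, O(-4, -1)) = (4 + 2*14)/(-4 - 3*(-1)) = (4 + 28)/(-4 + 3) = 32/(-1) = 32*(-1) = -32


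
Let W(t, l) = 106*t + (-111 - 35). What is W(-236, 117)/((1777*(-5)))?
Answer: 25162/8885 ≈ 2.8320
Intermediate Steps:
W(t, l) = -146 + 106*t (W(t, l) = 106*t - 146 = -146 + 106*t)
W(-236, 117)/((1777*(-5))) = (-146 + 106*(-236))/((1777*(-5))) = (-146 - 25016)/(-8885) = -25162*(-1/8885) = 25162/8885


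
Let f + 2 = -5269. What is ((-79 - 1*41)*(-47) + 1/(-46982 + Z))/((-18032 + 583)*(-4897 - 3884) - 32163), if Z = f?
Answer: 294706919/8004506751018 ≈ 3.6818e-5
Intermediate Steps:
f = -5271 (f = -2 - 5269 = -5271)
Z = -5271
((-79 - 1*41)*(-47) + 1/(-46982 + Z))/((-18032 + 583)*(-4897 - 3884) - 32163) = ((-79 - 1*41)*(-47) + 1/(-46982 - 5271))/((-18032 + 583)*(-4897 - 3884) - 32163) = ((-79 - 41)*(-47) + 1/(-52253))/(-17449*(-8781) - 32163) = (-120*(-47) - 1/52253)/(153219669 - 32163) = (5640 - 1/52253)/153187506 = (294706919/52253)*(1/153187506) = 294706919/8004506751018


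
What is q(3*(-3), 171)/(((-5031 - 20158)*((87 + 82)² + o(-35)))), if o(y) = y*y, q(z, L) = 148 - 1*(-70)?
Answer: -109/375139777 ≈ -2.9056e-7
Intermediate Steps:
q(z, L) = 218 (q(z, L) = 148 + 70 = 218)
o(y) = y²
q(3*(-3), 171)/(((-5031 - 20158)*((87 + 82)² + o(-35)))) = 218/(((-5031 - 20158)*((87 + 82)² + (-35)²))) = 218/((-25189*(169² + 1225))) = 218/((-25189*(28561 + 1225))) = 218/((-25189*29786)) = 218/(-750279554) = 218*(-1/750279554) = -109/375139777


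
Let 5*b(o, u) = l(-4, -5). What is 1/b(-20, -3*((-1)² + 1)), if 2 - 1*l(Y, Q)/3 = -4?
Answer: 5/18 ≈ 0.27778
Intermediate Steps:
l(Y, Q) = 18 (l(Y, Q) = 6 - 3*(-4) = 6 + 12 = 18)
b(o, u) = 18/5 (b(o, u) = (⅕)*18 = 18/5)
1/b(-20, -3*((-1)² + 1)) = 1/(18/5) = 5/18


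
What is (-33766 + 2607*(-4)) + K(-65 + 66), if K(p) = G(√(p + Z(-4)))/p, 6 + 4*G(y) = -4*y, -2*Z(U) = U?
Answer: -88391/2 - √3 ≈ -44197.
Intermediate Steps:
Z(U) = -U/2
G(y) = -3/2 - y (G(y) = -3/2 + (-4*y)/4 = -3/2 - y)
K(p) = (-3/2 - √(2 + p))/p (K(p) = (-3/2 - √(p - ½*(-4)))/p = (-3/2 - √(p + 2))/p = (-3/2 - √(2 + p))/p)
(-33766 + 2607*(-4)) + K(-65 + 66) = (-33766 + 2607*(-4)) + (-3/2 - √(2 + (-65 + 66)))/(-65 + 66) = (-33766 - 10428) + (-3/2 - √(2 + 1))/1 = -44194 + 1*(-3/2 - √3) = -44194 + (-3/2 - √3) = -88391/2 - √3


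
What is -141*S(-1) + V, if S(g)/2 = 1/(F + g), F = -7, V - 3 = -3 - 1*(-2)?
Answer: 149/4 ≈ 37.250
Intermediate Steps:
V = 2 (V = 3 + (-3 - 1*(-2)) = 3 + (-3 + 2) = 3 - 1 = 2)
S(g) = 2/(-7 + g)
-141*S(-1) + V = -282/(-7 - 1) + 2 = -282/(-8) + 2 = -282*(-1)/8 + 2 = -141*(-1/4) + 2 = 141/4 + 2 = 149/4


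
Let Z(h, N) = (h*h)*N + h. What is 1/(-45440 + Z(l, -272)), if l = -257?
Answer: -1/18011025 ≈ -5.5522e-8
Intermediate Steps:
Z(h, N) = h + N*h**2 (Z(h, N) = h**2*N + h = N*h**2 + h = h + N*h**2)
1/(-45440 + Z(l, -272)) = 1/(-45440 - 257*(1 - 272*(-257))) = 1/(-45440 - 257*(1 + 69904)) = 1/(-45440 - 257*69905) = 1/(-45440 - 17965585) = 1/(-18011025) = -1/18011025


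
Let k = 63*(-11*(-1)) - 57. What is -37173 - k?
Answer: -37809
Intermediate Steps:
k = 636 (k = 63*11 - 57 = 693 - 57 = 636)
-37173 - k = -37173 - 1*636 = -37173 - 636 = -37809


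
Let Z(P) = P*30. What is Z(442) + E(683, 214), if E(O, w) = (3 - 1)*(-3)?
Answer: 13254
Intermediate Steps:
Z(P) = 30*P
E(O, w) = -6 (E(O, w) = 2*(-3) = -6)
Z(442) + E(683, 214) = 30*442 - 6 = 13260 - 6 = 13254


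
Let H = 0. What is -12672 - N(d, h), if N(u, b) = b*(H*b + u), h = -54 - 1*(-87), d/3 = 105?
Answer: -23067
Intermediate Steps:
d = 315 (d = 3*105 = 315)
h = 33 (h = -54 + 87 = 33)
N(u, b) = b*u (N(u, b) = b*(0*b + u) = b*(0 + u) = b*u)
-12672 - N(d, h) = -12672 - 33*315 = -12672 - 1*10395 = -12672 - 10395 = -23067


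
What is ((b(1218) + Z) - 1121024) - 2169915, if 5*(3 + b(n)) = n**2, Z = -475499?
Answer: -17348681/5 ≈ -3.4697e+6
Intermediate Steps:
b(n) = -3 + n**2/5
((b(1218) + Z) - 1121024) - 2169915 = (((-3 + (1/5)*1218**2) - 475499) - 1121024) - 2169915 = (((-3 + (1/5)*1483524) - 475499) - 1121024) - 2169915 = (((-3 + 1483524/5) - 475499) - 1121024) - 2169915 = ((1483509/5 - 475499) - 1121024) - 2169915 = (-893986/5 - 1121024) - 2169915 = -6499106/5 - 2169915 = -17348681/5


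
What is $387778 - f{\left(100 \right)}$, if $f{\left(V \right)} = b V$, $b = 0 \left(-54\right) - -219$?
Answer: $365878$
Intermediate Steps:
$b = 219$ ($b = 0 + 219 = 219$)
$f{\left(V \right)} = 219 V$
$387778 - f{\left(100 \right)} = 387778 - 219 \cdot 100 = 387778 - 21900 = 365878$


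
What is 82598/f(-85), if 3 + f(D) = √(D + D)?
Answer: -247794/179 - 82598*I*√170/179 ≈ -1384.3 - 6016.5*I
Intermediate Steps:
f(D) = -3 + √2*√D (f(D) = -3 + √(D + D) = -3 + √(2*D) = -3 + √2*√D)
82598/f(-85) = 82598/(-3 + √2*√(-85)) = 82598/(-3 + √2*(I*√85)) = 82598/(-3 + I*√170)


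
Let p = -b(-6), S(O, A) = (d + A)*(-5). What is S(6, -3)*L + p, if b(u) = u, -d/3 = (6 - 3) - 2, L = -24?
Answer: -714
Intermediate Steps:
d = -3 (d = -3*((6 - 3) - 2) = -3*(3 - 2) = -3*1 = -3)
S(O, A) = 15 - 5*A (S(O, A) = (-3 + A)*(-5) = 15 - 5*A)
p = 6 (p = -1*(-6) = 6)
S(6, -3)*L + p = (15 - 5*(-3))*(-24) + 6 = (15 + 15)*(-24) + 6 = 30*(-24) + 6 = -720 + 6 = -714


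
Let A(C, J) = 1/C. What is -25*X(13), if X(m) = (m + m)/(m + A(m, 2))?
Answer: -845/17 ≈ -49.706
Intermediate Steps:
X(m) = 2*m/(m + 1/m) (X(m) = (m + m)/(m + 1/m) = (2*m)/(m + 1/m) = 2*m/(m + 1/m))
-25*X(13) = -50*13²/(1 + 13²) = -50*169/(1 + 169) = -50*169/170 = -25*169/85 = -845/17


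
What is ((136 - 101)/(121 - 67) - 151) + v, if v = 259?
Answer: 5867/54 ≈ 108.65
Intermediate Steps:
((136 - 101)/(121 - 67) - 151) + v = ((136 - 101)/(121 - 67) - 151) + 259 = (35/54 - 151) + 259 = -8119/54 + 259 = 5867/54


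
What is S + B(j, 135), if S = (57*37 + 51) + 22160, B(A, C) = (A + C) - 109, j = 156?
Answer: 24502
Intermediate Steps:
B(A, C) = -109 + A + C
S = 24320 (S = (2109 + 51) + 22160 = 2160 + 22160 = 24320)
S + B(j, 135) = 24320 + (-109 + 156 + 135) = 24320 + 182 = 24502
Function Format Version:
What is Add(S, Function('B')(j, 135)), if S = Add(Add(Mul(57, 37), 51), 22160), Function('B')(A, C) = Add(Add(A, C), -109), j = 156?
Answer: 24502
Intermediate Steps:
Function('B')(A, C) = Add(-109, A, C)
S = 24320 (S = Add(Add(2109, 51), 22160) = Add(2160, 22160) = 24320)
Add(S, Function('B')(j, 135)) = Add(24320, Add(-109, 156, 135)) = Add(24320, 182) = 24502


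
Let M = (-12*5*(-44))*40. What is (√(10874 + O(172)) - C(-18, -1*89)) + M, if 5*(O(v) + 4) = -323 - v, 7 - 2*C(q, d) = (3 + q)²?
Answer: 105709 + √10771 ≈ 1.0581e+5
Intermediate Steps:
C(q, d) = 7/2 - (3 + q)²/2
O(v) = -343/5 - v/5 (O(v) = -4 + (-323 - v)/5 = -4 + (-323/5 - v/5) = -343/5 - v/5)
M = 105600 (M = -60*(-44)*40 = 2640*40 = 105600)
(√(10874 + O(172)) - C(-18, -1*89)) + M = (√(10874 + (-343/5 - ⅕*172)) - (7/2 - (3 - 18)²/2)) + 105600 = (√(10874 + (-343/5 - 172/5)) - (7/2 - ½*(-15)²)) + 105600 = (√(10874 - 103) - (7/2 - ½*225)) + 105600 = (√10771 - (7/2 - 225/2)) + 105600 = (√10771 - 1*(-109)) + 105600 = (√10771 + 109) + 105600 = (109 + √10771) + 105600 = 105709 + √10771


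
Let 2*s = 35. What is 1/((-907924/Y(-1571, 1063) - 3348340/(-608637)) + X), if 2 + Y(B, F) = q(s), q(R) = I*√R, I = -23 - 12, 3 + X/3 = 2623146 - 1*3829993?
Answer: -9582362429949361421169/34694079591681736744352147042 - 980963831780396205*√70/17347039795840868372176073521 ≈ -2.7667e-7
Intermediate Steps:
X = -3620550 (X = -9 + 3*(2623146 - 1*3829993) = -9 + 3*(2623146 - 3829993) = -9 + 3*(-1206847) = -9 - 3620541 = -3620550)
s = 35/2 (s = (½)*35 = 35/2 ≈ 17.500)
I = -35
q(R) = -35*√R
Y(B, F) = -2 - 35*√70/2
1/((-907924/Y(-1571, 1063) - 3348340/(-608637)) + X) = 1/((-907924/(-2 - 35*√70/2) - 3348340/(-608637)) - 3620550) = 1/((-907924/(-2 - 35*√70/2) - 3348340*(-1/608637)) - 3620550) = 1/((-907924/(-2 - 35*√70/2) + 3348340/608637) - 3620550) = 1/((3348340/608637 - 907924/(-2 - 35*√70/2)) - 3620550) = 1/(-2203597342010/608637 - 907924/(-2 - 35*√70/2))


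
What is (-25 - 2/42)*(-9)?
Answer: 1578/7 ≈ 225.43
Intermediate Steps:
(-25 - 2/42)*(-9) = (-25 - 2*1/42)*(-9) = (-25 - 1/21)*(-9) = -526/21*(-9) = 1578/7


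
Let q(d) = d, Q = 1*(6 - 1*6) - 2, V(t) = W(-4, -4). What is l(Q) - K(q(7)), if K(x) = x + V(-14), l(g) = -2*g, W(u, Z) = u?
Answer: 1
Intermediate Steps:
V(t) = -4
Q = -2 (Q = 1*(6 - 6) - 2 = 1*0 - 2 = 0 - 2 = -2)
K(x) = -4 + x (K(x) = x - 4 = -4 + x)
l(Q) - K(q(7)) = -2*(-2) - (-4 + 7) = 4 - 1*3 = 4 - 3 = 1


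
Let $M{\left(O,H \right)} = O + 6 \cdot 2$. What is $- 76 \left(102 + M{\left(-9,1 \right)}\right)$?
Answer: $-7980$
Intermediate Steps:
$M{\left(O,H \right)} = 12 + O$ ($M{\left(O,H \right)} = O + 12 = 12 + O$)
$- 76 \left(102 + M{\left(-9,1 \right)}\right) = - 76 \left(102 + \left(12 - 9\right)\right) = - 76 \left(102 + 3\right) = \left(-76\right) 105 = -7980$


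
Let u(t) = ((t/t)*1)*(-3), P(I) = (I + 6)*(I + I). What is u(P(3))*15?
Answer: -45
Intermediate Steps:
P(I) = 2*I*(6 + I) (P(I) = (6 + I)*(2*I) = 2*I*(6 + I))
u(t) = -3 (u(t) = (1*1)*(-3) = 1*(-3) = -3)
u(P(3))*15 = -3*15 = -45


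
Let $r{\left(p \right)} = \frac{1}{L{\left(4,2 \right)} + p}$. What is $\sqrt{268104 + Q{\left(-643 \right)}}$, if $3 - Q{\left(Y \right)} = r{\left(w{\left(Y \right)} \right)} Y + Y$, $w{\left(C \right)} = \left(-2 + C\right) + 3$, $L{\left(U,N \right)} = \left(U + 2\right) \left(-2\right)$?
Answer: $\frac{\sqrt{114948254478}}{654} \approx 518.41$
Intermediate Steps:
$L{\left(U,N \right)} = -4 - 2 U$ ($L{\left(U,N \right)} = \left(2 + U\right) \left(-2\right) = -4 - 2 U$)
$w{\left(C \right)} = 1 + C$
$r{\left(p \right)} = \frac{1}{-12 + p}$ ($r{\left(p \right)} = \frac{1}{\left(-4 - 8\right) + p} = \frac{1}{-12 + p}$)
$Q{\left(Y \right)} = 3 - Y - \frac{Y}{-11 + Y}$ ($Q{\left(Y \right)} = 3 - \left(\frac{Y}{-12 + \left(1 + Y\right)} + Y\right) = 3 - \left(\frac{Y}{-11 + Y} + Y\right) = 3 - \left(Y + \frac{Y}{-11 + Y}\right) = 3 - Y - \frac{Y}{-11 + Y}$)
$\sqrt{268104 + Q{\left(-643 \right)}} = \sqrt{268104 + \frac{\left(-1\right) \left(-643\right) + \left(-11 - 643\right) \left(3 - -643\right)}{-11 - 643}} = \sqrt{268104 + \frac{643 - 654 \left(3 + 643\right)}{-654}} = \sqrt{268104 - \frac{643 - 422484}{654}} = \sqrt{268104 - - \frac{421841}{654}} = \sqrt{268104 + \frac{421841}{654}} = \sqrt{\frac{175761857}{654}} = \frac{\sqrt{114948254478}}{654}$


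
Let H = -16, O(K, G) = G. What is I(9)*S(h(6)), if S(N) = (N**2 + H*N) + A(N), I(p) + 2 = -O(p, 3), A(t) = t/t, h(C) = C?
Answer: 295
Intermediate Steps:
A(t) = 1
I(p) = -5 (I(p) = -2 - 1*3 = -2 - 3 = -5)
S(N) = 1 + N**2 - 16*N (S(N) = (N**2 - 16*N) + 1 = 1 + N**2 - 16*N)
I(9)*S(h(6)) = -5*(1 + 6**2 - 16*6) = -5*(1 + 36 - 96) = -5*(-59) = 295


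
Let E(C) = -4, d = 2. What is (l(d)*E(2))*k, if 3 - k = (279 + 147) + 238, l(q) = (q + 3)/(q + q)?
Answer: 3305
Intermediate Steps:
l(q) = (3 + q)/(2*q) (l(q) = (3 + q)/((2*q)) = (3 + q)*(1/(2*q)) = (3 + q)/(2*q))
k = -661 (k = 3 - ((279 + 147) + 238) = 3 - (426 + 238) = 3 - 1*664 = 3 - 664 = -661)
(l(d)*E(2))*k = (((½)*(3 + 2)/2)*(-4))*(-661) = (((½)*(½)*5)*(-4))*(-661) = ((5/4)*(-4))*(-661) = -5*(-661) = 3305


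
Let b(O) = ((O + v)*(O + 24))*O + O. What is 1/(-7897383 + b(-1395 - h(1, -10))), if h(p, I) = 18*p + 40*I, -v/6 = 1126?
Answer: -1/7791325429 ≈ -1.2835e-10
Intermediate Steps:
v = -6756 (v = -6*1126 = -6756)
b(O) = O + O*(-6756 + O)*(24 + O) (b(O) = ((O - 6756)*(O + 24))*O + O = ((-6756 + O)*(24 + O))*O + O = O*(-6756 + O)*(24 + O) + O = O + O*(-6756 + O)*(24 + O))
1/(-7897383 + b(-1395 - h(1, -10))) = 1/(-7897383 + (-1395 - (18*1 + 40*(-10)))*(-162143 + (-1395 - (18*1 + 40*(-10)))² - 6732*(-1395 - (18*1 + 40*(-10))))) = 1/(-7897383 + (-1395 - (18 - 400))*(-162143 + (-1395 - (18 - 400))² - 6732*(-1395 - (18 - 400)))) = 1/(-7897383 + (-1395 - 1*(-382))*(-162143 + (-1395 - 1*(-382))² - 6732*(-1395 - 1*(-382)))) = 1/(-7897383 + (-1395 + 382)*(-162143 + (-1395 + 382)² - 6732*(-1395 + 382))) = 1/(-7897383 - 1013*(-162143 + (-1013)² - 6732*(-1013))) = 1/(-7897383 - 1013*(-162143 + 1026169 + 6819516)) = 1/(-7897383 - 1013*7683542) = 1/(-7897383 - 7783428046) = 1/(-7791325429) = -1/7791325429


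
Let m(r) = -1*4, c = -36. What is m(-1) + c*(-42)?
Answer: 1508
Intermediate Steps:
m(r) = -4
m(-1) + c*(-42) = -4 - 36*(-42) = -4 + 1512 = 1508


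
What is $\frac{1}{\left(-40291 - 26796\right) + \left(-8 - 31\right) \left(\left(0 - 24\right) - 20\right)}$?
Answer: $- \frac{1}{65371} \approx -1.5297 \cdot 10^{-5}$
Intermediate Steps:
$\frac{1}{\left(-40291 - 26796\right) + \left(-8 - 31\right) \left(\left(0 - 24\right) - 20\right)} = \frac{1}{\left(-40291 - 26796\right) - 39 \left(-24 - 20\right)} = \frac{1}{-67087 - -1716} = \frac{1}{-67087 + 1716} = \frac{1}{-65371} = - \frac{1}{65371}$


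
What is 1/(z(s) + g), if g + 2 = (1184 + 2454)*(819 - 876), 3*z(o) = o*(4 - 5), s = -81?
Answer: -1/207341 ≈ -4.8230e-6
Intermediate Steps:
z(o) = -o/3 (z(o) = (o*(4 - 5))/3 = (o*(-1))/3 = (-o)/3 = -o/3)
g = -207368 (g = -2 + (1184 + 2454)*(819 - 876) = -2 + 3638*(-57) = -2 - 207366 = -207368)
1/(z(s) + g) = 1/(-⅓*(-81) - 207368) = 1/(27 - 207368) = 1/(-207341) = -1/207341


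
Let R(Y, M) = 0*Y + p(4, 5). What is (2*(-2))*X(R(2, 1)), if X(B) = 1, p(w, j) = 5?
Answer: -4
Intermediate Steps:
R(Y, M) = 5 (R(Y, M) = 0*Y + 5 = 0 + 5 = 5)
(2*(-2))*X(R(2, 1)) = (2*(-2))*1 = -4*1 = -4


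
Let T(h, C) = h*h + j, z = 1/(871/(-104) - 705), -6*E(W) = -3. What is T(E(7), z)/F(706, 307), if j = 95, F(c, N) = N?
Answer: 381/1228 ≈ 0.31026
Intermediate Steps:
E(W) = 1/2 (E(W) = -1/6*(-3) = 1/2)
z = -8/5707 (z = 1/(871*(-1/104) - 705) = 1/(-67/8 - 705) = 1/(-5707/8) = -8/5707 ≈ -0.0014018)
T(h, C) = 95 + h**2 (T(h, C) = h*h + 95 = h**2 + 95 = 95 + h**2)
T(E(7), z)/F(706, 307) = (95 + (1/2)**2)/307 = (95 + 1/4)*(1/307) = (381/4)*(1/307) = 381/1228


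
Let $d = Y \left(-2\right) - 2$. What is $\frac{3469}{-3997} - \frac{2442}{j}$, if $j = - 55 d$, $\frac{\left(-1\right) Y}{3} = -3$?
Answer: $- \frac{617117}{199850} \approx -3.0879$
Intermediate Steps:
$Y = 9$ ($Y = \left(-3\right) \left(-3\right) = 9$)
$d = -20$ ($d = 9 \left(-2\right) - 2 = -18 - 2 = -20$)
$j = 1100$ ($j = \left(-55\right) \left(-20\right) = 1100$)
$\frac{3469}{-3997} - \frac{2442}{j} = \frac{3469}{-3997} - \frac{2442}{1100} = 3469 \left(- \frac{1}{3997}\right) - \frac{111}{50} = - \frac{3469}{3997} - \frac{111}{50} = - \frac{617117}{199850}$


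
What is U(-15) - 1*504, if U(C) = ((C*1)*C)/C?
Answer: -519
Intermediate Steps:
U(C) = C (U(C) = (C*C)/C = C²/C = C)
U(-15) - 1*504 = -15 - 1*504 = -15 - 504 = -519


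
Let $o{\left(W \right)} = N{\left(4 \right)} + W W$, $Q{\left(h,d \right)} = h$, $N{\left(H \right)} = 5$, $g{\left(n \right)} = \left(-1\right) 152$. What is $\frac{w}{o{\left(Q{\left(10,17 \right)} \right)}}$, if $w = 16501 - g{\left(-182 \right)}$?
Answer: $\frac{793}{5} \approx 158.6$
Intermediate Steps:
$g{\left(n \right)} = -152$
$o{\left(W \right)} = 5 + W^{2}$ ($o{\left(W \right)} = 5 + W W = 5 + W^{2}$)
$w = 16653$ ($w = 16501 - -152 = 16501 + 152 = 16653$)
$\frac{w}{o{\left(Q{\left(10,17 \right)} \right)}} = \frac{16653}{5 + 10^{2}} = \frac{16653}{5 + 100} = \frac{16653}{105} = 16653 \cdot \frac{1}{105} = \frac{793}{5}$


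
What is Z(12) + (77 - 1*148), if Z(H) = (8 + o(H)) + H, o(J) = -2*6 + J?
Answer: -51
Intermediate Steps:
o(J) = -12 + J
Z(H) = -4 + 2*H (Z(H) = (8 + (-12 + H)) + H = (-4 + H) + H = -4 + 2*H)
Z(12) + (77 - 1*148) = (-4 + 2*12) + (77 - 1*148) = (-4 + 24) + (77 - 148) = 20 - 71 = -51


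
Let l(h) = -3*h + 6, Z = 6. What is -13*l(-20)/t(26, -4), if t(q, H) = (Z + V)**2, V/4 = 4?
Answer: -39/22 ≈ -1.7727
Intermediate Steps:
V = 16 (V = 4*4 = 16)
t(q, H) = 484 (t(q, H) = (6 + 16)**2 = 22**2 = 484)
l(h) = 6 - 3*h
-13*l(-20)/t(26, -4) = -13*(6 - 3*(-20))/484 = -13*(6 + 60)/484 = -858/484 = -13*3/22 = -39/22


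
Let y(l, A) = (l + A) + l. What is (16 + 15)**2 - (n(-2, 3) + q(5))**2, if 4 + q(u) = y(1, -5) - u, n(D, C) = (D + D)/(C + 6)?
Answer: 65297/81 ≈ 806.14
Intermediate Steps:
y(l, A) = A + 2*l (y(l, A) = (A + l) + l = A + 2*l)
n(D, C) = 2*D/(6 + C) (n(D, C) = (2*D)/(6 + C) = 2*D/(6 + C))
q(u) = -7 - u (q(u) = -4 + ((-5 + 2*1) - u) = -4 + ((-5 + 2) - u) = -4 + (-3 - u) = -7 - u)
(16 + 15)**2 - (n(-2, 3) + q(5))**2 = (16 + 15)**2 - (2*(-2)/(6 + 3) + (-7 - 1*5))**2 = 31**2 - (2*(-2)/9 + (-7 - 5))**2 = 961 - (2*(-2)*(1/9) - 12)**2 = 961 - (-4/9 - 12)**2 = 961 - (-112/9)**2 = 961 - 1*12544/81 = 961 - 12544/81 = 65297/81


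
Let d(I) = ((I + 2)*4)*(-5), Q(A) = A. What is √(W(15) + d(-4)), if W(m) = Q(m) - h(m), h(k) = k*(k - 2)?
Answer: 2*I*√35 ≈ 11.832*I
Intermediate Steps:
d(I) = -40 - 20*I (d(I) = ((2 + I)*4)*(-5) = (8 + 4*I)*(-5) = -40 - 20*I)
h(k) = k*(-2 + k)
W(m) = m - m*(-2 + m)
√(W(15) + d(-4)) = √(15*(3 - 1*15) + (-40 - 20*(-4))) = √(15*(3 - 15) + (-40 + 80)) = √(15*(-12) + 40) = √(-180 + 40) = √(-140) = 2*I*√35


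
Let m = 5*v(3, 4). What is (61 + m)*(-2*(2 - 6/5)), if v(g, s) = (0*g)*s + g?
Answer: -608/5 ≈ -121.60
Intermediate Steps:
v(g, s) = g (v(g, s) = 0*s + g = 0 + g = g)
m = 15 (m = 5*3 = 15)
(61 + m)*(-2*(2 - 6/5)) = (61 + 15)*(-2*(2 - 6/5)) = 76*(-2*(2 - 6*⅕)) = 76*(-2*(2 - 6/5)) = 76*(-2*⅘) = 76*(-8/5) = -608/5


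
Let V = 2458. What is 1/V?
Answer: 1/2458 ≈ 0.00040683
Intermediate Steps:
1/V = 1/2458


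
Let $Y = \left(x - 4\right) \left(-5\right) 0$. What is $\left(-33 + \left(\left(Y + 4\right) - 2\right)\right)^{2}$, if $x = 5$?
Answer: $961$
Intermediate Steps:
$Y = 0$ ($Y = \left(5 - 4\right) \left(-5\right) 0 = 1 \left(-5\right) 0 = \left(-5\right) 0 = 0$)
$\left(-33 + \left(\left(Y + 4\right) - 2\right)\right)^{2} = \left(-33 + \left(\left(0 + 4\right) - 2\right)\right)^{2} = \left(-33 + \left(4 - 2\right)\right)^{2} = \left(-33 + 2\right)^{2} = \left(-31\right)^{2} = 961$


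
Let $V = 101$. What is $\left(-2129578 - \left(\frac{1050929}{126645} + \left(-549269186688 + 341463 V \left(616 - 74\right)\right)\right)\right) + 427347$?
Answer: $\frac{67194685680142666}{126645} \approx 5.3058 \cdot 10^{11}$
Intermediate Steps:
$\left(-2129578 - \left(\frac{1050929}{126645} + \left(-549269186688 + 341463 V \left(616 - 74\right)\right)\right)\right) + 427347 = \left(-2129578 - \left(\frac{1050929}{126645} - \left(549269186688 - 34487763 \left(616 - 74\right)\right)\right)\right) + 427347 = \left(-2129578 - \left(\frac{1050929}{126645} + \frac{341463}{\frac{1}{101 \cdot 542 - 1608576}}\right)\right) + 427347 = \left(-2129578 - \left(\frac{1050929}{126645} + \frac{341463}{\frac{1}{54742 - 1608576}}\right)\right) + 427347 = \left(-2129578 - \left(\frac{1050929}{126645} + \frac{341463}{\frac{1}{-1553834}}\right)\right) + 427347 = \left(-2129578 - \left(\frac{1050929}{126645} + \frac{341463}{- \frac{1}{1553834}}\right)\right) + 427347 = \left(-2129578 - - \frac{67194901259187661}{126645}\right) + 427347 = \left(-2129578 + \left(- \frac{1050929}{126645} + 530576819142\right)\right) + 427347 = \left(-2129578 + \frac{67194901259187661}{126645}\right) + 427347 = \frac{67194631558781851}{126645} + 427347 = \frac{67194685680142666}{126645}$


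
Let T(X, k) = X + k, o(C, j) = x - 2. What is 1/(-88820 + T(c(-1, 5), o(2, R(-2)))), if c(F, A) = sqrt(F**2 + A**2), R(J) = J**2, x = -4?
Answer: -44413/3945029125 - sqrt(26)/7890058250 ≈ -1.1259e-5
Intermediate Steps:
o(C, j) = -6 (o(C, j) = -4 - 2 = -6)
c(F, A) = sqrt(A**2 + F**2)
1/(-88820 + T(c(-1, 5), o(2, R(-2)))) = 1/(-88820 + (sqrt(5**2 + (-1)**2) - 6)) = 1/(-88820 + (sqrt(25 + 1) - 6)) = 1/(-88820 + (sqrt(26) - 6)) = 1/(-88820 + (-6 + sqrt(26))) = 1/(-88826 + sqrt(26))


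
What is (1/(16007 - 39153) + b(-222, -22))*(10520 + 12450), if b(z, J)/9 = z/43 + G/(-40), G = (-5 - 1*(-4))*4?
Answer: -520844759188/497639 ≈ -1.0466e+6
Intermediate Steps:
G = -4 (G = (-5 + 4)*4 = -1*4 = -4)
b(z, J) = 9/10 + 9*z/43 (b(z, J) = 9*(z/43 - 4/(-40)) = 9*(z*(1/43) - 4*(-1/40)) = 9*(z/43 + 1/10) = 9*(1/10 + z/43) = 9/10 + 9*z/43)
(1/(16007 - 39153) + b(-222, -22))*(10520 + 12450) = (1/(16007 - 39153) + (9/10 + (9/43)*(-222)))*(10520 + 12450) = (1/(-23146) + (9/10 - 1998/43))*22970 = (-1/23146 - 19593/430)*22970 = -113375002/2488195*22970 = -520844759188/497639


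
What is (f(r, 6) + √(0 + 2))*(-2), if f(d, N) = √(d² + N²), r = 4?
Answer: -4*√13 - 2*√2 ≈ -17.251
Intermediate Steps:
f(d, N) = √(N² + d²)
(f(r, 6) + √(0 + 2))*(-2) = (√(6² + 4²) + √(0 + 2))*(-2) = (√(36 + 16) + √2)*(-2) = (√52 + √2)*(-2) = (2*√13 + √2)*(-2) = (√2 + 2*√13)*(-2) = -4*√13 - 2*√2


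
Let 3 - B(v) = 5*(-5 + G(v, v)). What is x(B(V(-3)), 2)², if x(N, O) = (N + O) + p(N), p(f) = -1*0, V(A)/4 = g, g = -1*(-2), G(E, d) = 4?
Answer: 100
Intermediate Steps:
g = 2
V(A) = 8 (V(A) = 4*2 = 8)
p(f) = 0
B(v) = 8 (B(v) = 3 - 5*(-5 + 4) = 3 - 5*(-1) = 3 - 1*(-5) = 3 + 5 = 8)
x(N, O) = N + O (x(N, O) = (N + O) + 0 = N + O)
x(B(V(-3)), 2)² = (8 + 2)² = 10² = 100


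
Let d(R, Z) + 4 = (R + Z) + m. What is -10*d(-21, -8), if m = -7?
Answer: 400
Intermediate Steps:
d(R, Z) = -11 + R + Z (d(R, Z) = -4 + ((R + Z) - 7) = -4 + (-7 + R + Z) = -11 + R + Z)
-10*d(-21, -8) = -10*(-11 - 21 - 8) = -10*(-40) = 400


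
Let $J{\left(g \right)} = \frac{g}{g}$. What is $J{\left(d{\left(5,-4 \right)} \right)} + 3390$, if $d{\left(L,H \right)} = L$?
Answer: $3391$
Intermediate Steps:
$J{\left(g \right)} = 1$
$J{\left(d{\left(5,-4 \right)} \right)} + 3390 = 1 + 3390 = 3391$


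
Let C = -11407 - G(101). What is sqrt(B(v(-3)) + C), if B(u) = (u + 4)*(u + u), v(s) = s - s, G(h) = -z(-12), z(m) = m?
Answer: I*sqrt(11419) ≈ 106.86*I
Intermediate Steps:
G(h) = 12 (G(h) = -1*(-12) = 12)
v(s) = 0
B(u) = 2*u*(4 + u) (B(u) = (4 + u)*(2*u) = 2*u*(4 + u))
C = -11419 (C = -11407 - 1*12 = -11407 - 12 = -11419)
sqrt(B(v(-3)) + C) = sqrt(2*0*(4 + 0) - 11419) = sqrt(2*0*4 - 11419) = sqrt(0 - 11419) = sqrt(-11419) = I*sqrt(11419)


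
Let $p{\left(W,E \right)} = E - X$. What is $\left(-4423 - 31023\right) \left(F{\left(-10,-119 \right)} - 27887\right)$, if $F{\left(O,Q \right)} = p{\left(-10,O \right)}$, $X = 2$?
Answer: $988907954$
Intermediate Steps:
$p{\left(W,E \right)} = -2 + E$ ($p{\left(W,E \right)} = E - 2 = -2 + E$)
$F{\left(O,Q \right)} = -2 + O$
$\left(-4423 - 31023\right) \left(F{\left(-10,-119 \right)} - 27887\right) = \left(-4423 - 31023\right) \left(\left(-2 - 10\right) - 27887\right) = - 35446 \left(-12 - 27887\right) = \left(-35446\right) \left(-27899\right) = 988907954$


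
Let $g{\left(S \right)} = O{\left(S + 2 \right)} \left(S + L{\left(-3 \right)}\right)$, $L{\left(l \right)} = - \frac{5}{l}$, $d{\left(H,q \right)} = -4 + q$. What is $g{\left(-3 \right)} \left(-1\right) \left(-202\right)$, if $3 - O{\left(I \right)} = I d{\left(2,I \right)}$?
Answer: $\frac{1616}{3} \approx 538.67$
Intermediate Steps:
$O{\left(I \right)} = 3 - I \left(-4 + I\right)$
$g{\left(S \right)} = \left(3 - \left(-2 + S\right) \left(2 + S\right)\right) \left(\frac{5}{3} + S\right)$ ($g{\left(S \right)} = \left(3 - \left(S + 2\right) \left(-4 + \left(S + 2\right)\right)\right) \left(S - \frac{5}{-3}\right) = \left(3 - \left(2 + S\right) \left(-4 + \left(2 + S\right)\right)\right) \left(S - - \frac{5}{3}\right) = \left(3 - \left(2 + S\right) \left(-2 + S\right)\right) \left(S + \frac{5}{3}\right) = \left(3 - \left(-2 + S\right) \left(2 + S\right)\right) \left(\frac{5}{3} + S\right)$)
$g{\left(-3 \right)} \left(-1\right) \left(-202\right) = - \frac{\left(-3 + \left(-2 - 3\right) \left(2 - 3\right)\right) \left(5 + 3 \left(-3\right)\right)}{3} \left(-1\right) \left(-202\right) = - \frac{\left(-3 - -5\right) \left(5 - 9\right)}{3} \left(-1\right) \left(-202\right) = \left(- \frac{1}{3}\right) \left(-3 + 5\right) \left(-4\right) \left(-1\right) \left(-202\right) = \left(- \frac{1}{3}\right) 2 \left(-4\right) \left(-1\right) \left(-202\right) = \frac{8}{3} \left(-1\right) \left(-202\right) = \left(- \frac{8}{3}\right) \left(-202\right) = \frac{1616}{3}$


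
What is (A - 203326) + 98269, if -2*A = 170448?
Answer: -190281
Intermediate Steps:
A = -85224 (A = -1/2*170448 = -85224)
(A - 203326) + 98269 = (-85224 - 203326) + 98269 = -288550 + 98269 = -190281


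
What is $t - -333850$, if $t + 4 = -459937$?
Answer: $-126091$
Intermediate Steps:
$t = -459941$ ($t = -4 - 459937 = -459941$)
$t - -333850 = -459941 - -333850 = -459941 + 333850 = -126091$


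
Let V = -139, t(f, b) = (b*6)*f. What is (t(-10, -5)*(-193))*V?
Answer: 8048100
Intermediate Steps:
t(f, b) = 6*b*f (t(f, b) = (6*b)*f = 6*b*f)
(t(-10, -5)*(-193))*V = ((6*(-5)*(-10))*(-193))*(-139) = (300*(-193))*(-139) = -57900*(-139) = 8048100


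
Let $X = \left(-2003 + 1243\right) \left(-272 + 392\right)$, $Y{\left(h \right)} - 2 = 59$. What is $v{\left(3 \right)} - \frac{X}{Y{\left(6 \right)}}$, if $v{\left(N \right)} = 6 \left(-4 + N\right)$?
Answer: $\frac{90834}{61} \approx 1489.1$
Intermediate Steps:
$Y{\left(h \right)} = 61$ ($Y{\left(h \right)} = 2 + 59 = 61$)
$v{\left(N \right)} = -24 + 6 N$
$X = -91200$ ($X = \left(-760\right) 120 = -91200$)
$v{\left(3 \right)} - \frac{X}{Y{\left(6 \right)}} = \left(-24 + 6 \cdot 3\right) - - \frac{91200}{61} = \left(-24 + 18\right) - \left(-91200\right) \frac{1}{61} = -6 - - \frac{91200}{61} = -6 + \frac{91200}{61} = \frac{90834}{61}$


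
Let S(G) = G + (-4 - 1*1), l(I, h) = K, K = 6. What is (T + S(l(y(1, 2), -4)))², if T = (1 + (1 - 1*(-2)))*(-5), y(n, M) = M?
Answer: 361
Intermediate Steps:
l(I, h) = 6
S(G) = -5 + G (S(G) = G + (-4 - 1) = G - 5 = -5 + G)
T = -20 (T = (1 + (1 + 2))*(-5) = (1 + 3)*(-5) = 4*(-5) = -20)
(T + S(l(y(1, 2), -4)))² = (-20 + (-5 + 6))² = (-20 + 1)² = (-19)² = 361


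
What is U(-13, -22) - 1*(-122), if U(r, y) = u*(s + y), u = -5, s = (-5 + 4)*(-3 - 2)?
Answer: 207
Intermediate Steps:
s = 5 (s = -1*(-5) = 5)
U(r, y) = -25 - 5*y (U(r, y) = -5*(5 + y) = -25 - 5*y)
U(-13, -22) - 1*(-122) = (-25 - 5*(-22)) - 1*(-122) = (-25 + 110) + 122 = 85 + 122 = 207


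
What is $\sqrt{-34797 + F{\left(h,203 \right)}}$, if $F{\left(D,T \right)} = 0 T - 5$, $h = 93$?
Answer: $i \sqrt{34802} \approx 186.55 i$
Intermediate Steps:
$F{\left(D,T \right)} = -5$ ($F{\left(D,T \right)} = 0 - 5 = -5$)
$\sqrt{-34797 + F{\left(h,203 \right)}} = \sqrt{-34797 - 5} = \sqrt{-34802} = i \sqrt{34802}$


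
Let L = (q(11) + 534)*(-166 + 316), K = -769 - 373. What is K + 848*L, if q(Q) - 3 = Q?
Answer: 69704458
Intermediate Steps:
K = -1142
q(Q) = 3 + Q
L = 82200 (L = ((3 + 11) + 534)*(-166 + 316) = (14 + 534)*150 = 548*150 = 82200)
K + 848*L = -1142 + 848*82200 = -1142 + 69705600 = 69704458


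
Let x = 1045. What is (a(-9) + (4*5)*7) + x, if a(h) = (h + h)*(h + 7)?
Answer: 1221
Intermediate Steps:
a(h) = 2*h*(7 + h) (a(h) = (2*h)*(7 + h) = 2*h*(7 + h))
(a(-9) + (4*5)*7) + x = (2*(-9)*(7 - 9) + (4*5)*7) + 1045 = (2*(-9)*(-2) + 20*7) + 1045 = (36 + 140) + 1045 = 176 + 1045 = 1221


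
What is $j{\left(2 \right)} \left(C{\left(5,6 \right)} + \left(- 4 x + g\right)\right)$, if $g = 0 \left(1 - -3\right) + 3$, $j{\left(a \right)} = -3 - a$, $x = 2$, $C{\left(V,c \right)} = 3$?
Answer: $10$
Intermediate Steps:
$g = 3$ ($g = 0 \left(1 + 3\right) + 3 = 0 \cdot 4 + 3 = 0 + 3 = 3$)
$j{\left(2 \right)} \left(C{\left(5,6 \right)} + \left(- 4 x + g\right)\right) = \left(-3 - 2\right) \left(3 + \left(\left(-4\right) 2 + 3\right)\right) = \left(-3 - 2\right) \left(3 + \left(-8 + 3\right)\right) = - 5 \left(3 - 5\right) = \left(-5\right) \left(-2\right) = 10$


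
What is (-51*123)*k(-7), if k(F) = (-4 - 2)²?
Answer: -225828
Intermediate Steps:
k(F) = 36 (k(F) = (-6)² = 36)
(-51*123)*k(-7) = -51*123*36 = -6273*36 = -225828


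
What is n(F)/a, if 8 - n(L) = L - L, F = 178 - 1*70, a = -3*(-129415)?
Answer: 8/388245 ≈ 2.0606e-5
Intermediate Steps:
a = 388245
F = 108 (F = 178 - 70 = 108)
n(L) = 8 (n(L) = 8 - (L - L) = 8 - 1*0 = 8 + 0 = 8)
n(F)/a = 8/388245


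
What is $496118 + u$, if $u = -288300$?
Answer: $207818$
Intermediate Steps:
$496118 + u = 496118 - 288300 = 207818$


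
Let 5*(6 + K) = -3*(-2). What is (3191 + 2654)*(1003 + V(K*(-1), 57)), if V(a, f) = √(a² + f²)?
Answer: 5862535 + 3507*√9089 ≈ 6.1969e+6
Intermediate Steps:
K = -24/5 (K = -6 + (-3*(-2))/5 = -6 + (⅕)*6 = -6 + 6/5 = -24/5 ≈ -4.8000)
(3191 + 2654)*(1003 + V(K*(-1), 57)) = (3191 + 2654)*(1003 + √((-24/5*(-1))² + 57²)) = 5845*(1003 + √((24/5)² + 3249)) = 5845*(1003 + √(576/25 + 3249)) = 5845*(1003 + √(81801/25)) = 5845*(1003 + 3*√9089/5) = 5862535 + 3507*√9089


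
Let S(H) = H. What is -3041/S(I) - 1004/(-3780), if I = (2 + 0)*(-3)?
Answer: 958417/1890 ≈ 507.10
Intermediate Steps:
I = -6 (I = 2*(-3) = -6)
-3041/S(I) - 1004/(-3780) = -3041/(-6) - 1004/(-3780) = -3041*(-1/6) - 1004*(-1/3780) = 3041/6 + 251/945 = 958417/1890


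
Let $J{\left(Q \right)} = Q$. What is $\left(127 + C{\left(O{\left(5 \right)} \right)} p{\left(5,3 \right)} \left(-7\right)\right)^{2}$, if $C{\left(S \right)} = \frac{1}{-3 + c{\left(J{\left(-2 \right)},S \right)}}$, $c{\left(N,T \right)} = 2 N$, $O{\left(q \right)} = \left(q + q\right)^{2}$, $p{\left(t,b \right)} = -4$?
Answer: $15129$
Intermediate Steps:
$O{\left(q \right)} = 4 q^{2}$ ($O{\left(q \right)} = \left(2 q\right)^{2} = 4 q^{2}$)
$C{\left(S \right)} = - \frac{1}{7}$ ($C{\left(S \right)} = \frac{1}{-3 + 2 \left(-2\right)} = \frac{1}{-3 - 4} = \frac{1}{-7} = - \frac{1}{7}$)
$\left(127 + C{\left(O{\left(5 \right)} \right)} p{\left(5,3 \right)} \left(-7\right)\right)^{2} = \left(127 + \left(- \frac{1}{7}\right) \left(-4\right) \left(-7\right)\right)^{2} = \left(127 + \frac{4}{7} \left(-7\right)\right)^{2} = \left(127 - 4\right)^{2} = 123^{2} = 15129$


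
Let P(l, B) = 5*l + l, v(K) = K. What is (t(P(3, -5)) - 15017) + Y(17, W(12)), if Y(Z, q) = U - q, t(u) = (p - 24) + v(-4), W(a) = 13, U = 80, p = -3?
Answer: -14981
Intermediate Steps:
P(l, B) = 6*l
t(u) = -31 (t(u) = (-3 - 24) - 4 = -27 - 4 = -31)
Y(Z, q) = 80 - q
(t(P(3, -5)) - 15017) + Y(17, W(12)) = (-31 - 15017) + (80 - 1*13) = -15048 + (80 - 13) = -15048 + 67 = -14981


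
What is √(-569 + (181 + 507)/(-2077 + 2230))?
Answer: I*√1468273/51 ≈ 23.759*I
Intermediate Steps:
√(-569 + (181 + 507)/(-2077 + 2230)) = √(-569 + 688/153) = √(-86369/153) = I*√1468273/51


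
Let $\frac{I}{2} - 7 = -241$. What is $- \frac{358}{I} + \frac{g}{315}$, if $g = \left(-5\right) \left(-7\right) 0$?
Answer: $\frac{179}{234} \approx 0.76496$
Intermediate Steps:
$g = 0$ ($g = 35 \cdot 0 = 0$)
$I = -468$ ($I = 14 + 2 \left(-241\right) = 14 - 482 = -468$)
$- \frac{358}{I} + \frac{g}{315} = - \frac{358}{-468} + \frac{0}{315} = \left(-358\right) \left(- \frac{1}{468}\right) + 0 \cdot \frac{1}{315} = \frac{179}{234} + 0 = \frac{179}{234}$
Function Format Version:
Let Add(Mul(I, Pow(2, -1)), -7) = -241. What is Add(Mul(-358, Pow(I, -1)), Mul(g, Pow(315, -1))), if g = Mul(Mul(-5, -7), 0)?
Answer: Rational(179, 234) ≈ 0.76496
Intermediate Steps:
g = 0 (g = Mul(35, 0) = 0)
I = -468 (I = Add(14, Mul(2, -241)) = Add(14, -482) = -468)
Add(Mul(-358, Pow(I, -1)), Mul(g, Pow(315, -1))) = Add(Mul(-358, Pow(-468, -1)), Mul(0, Pow(315, -1))) = Add(Mul(-358, Rational(-1, 468)), Mul(0, Rational(1, 315))) = Add(Rational(179, 234), 0) = Rational(179, 234)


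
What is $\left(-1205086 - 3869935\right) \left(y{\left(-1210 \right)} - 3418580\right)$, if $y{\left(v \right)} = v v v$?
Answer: $9008058643071180$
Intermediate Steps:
$y{\left(v \right)} = v^{3}$ ($y{\left(v \right)} = v v^{2} = v^{3}$)
$\left(-1205086 - 3869935\right) \left(y{\left(-1210 \right)} - 3418580\right) = \left(-1205086 - 3869935\right) \left(\left(-1210\right)^{3} - 3418580\right) = - 5075021 \left(-1771561000 - 3418580\right) = \left(-5075021\right) \left(-1774979580\right) = 9008058643071180$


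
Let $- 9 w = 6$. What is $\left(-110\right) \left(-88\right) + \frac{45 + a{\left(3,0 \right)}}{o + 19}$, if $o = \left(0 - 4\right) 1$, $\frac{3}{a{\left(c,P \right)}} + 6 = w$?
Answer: $\frac{968297}{100} \approx 9683.0$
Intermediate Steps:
$w = - \frac{2}{3}$ ($w = \left(- \frac{1}{9}\right) 6 = - \frac{2}{3} \approx -0.66667$)
$a{\left(c,P \right)} = - \frac{9}{20}$ ($a{\left(c,P \right)} = \frac{3}{-6 - \frac{2}{3}} = \frac{3}{- \frac{20}{3}} = 3 \left(- \frac{3}{20}\right) = - \frac{9}{20}$)
$o = -4$ ($o = \left(-4\right) 1 = -4$)
$\left(-110\right) \left(-88\right) + \frac{45 + a{\left(3,0 \right)}}{o + 19} = \left(-110\right) \left(-88\right) + \frac{45 - \frac{9}{20}}{-4 + 19} = 9680 + \frac{891}{20 \cdot 15} = 9680 + \frac{891}{20} \cdot \frac{1}{15} = 9680 + \frac{297}{100} = \frac{968297}{100}$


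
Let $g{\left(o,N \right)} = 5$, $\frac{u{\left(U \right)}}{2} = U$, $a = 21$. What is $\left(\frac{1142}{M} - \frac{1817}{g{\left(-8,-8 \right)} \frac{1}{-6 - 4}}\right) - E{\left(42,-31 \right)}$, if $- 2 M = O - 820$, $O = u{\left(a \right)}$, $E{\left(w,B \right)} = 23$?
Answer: $\frac{1405821}{389} \approx 3613.9$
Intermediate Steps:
$u{\left(U \right)} = 2 U$
$O = 42$ ($O = 2 \cdot 21 = 42$)
$M = 389$ ($M = - \frac{42 - 820}{2} = \left(- \frac{1}{2}\right) \left(-778\right) = 389$)
$\left(\frac{1142}{M} - \frac{1817}{g{\left(-8,-8 \right)} \frac{1}{-6 - 4}}\right) - E{\left(42,-31 \right)} = \left(\frac{1142}{389} - \frac{1817}{5 \frac{1}{-6 - 4}}\right) - 23 = \left(1142 \cdot \frac{1}{389} - \frac{1817}{5 \frac{1}{-10}}\right) - 23 = \left(\frac{1142}{389} - \frac{1817}{5 \left(- \frac{1}{10}\right)}\right) - 23 = \left(\frac{1142}{389} - \frac{1817}{- \frac{1}{2}}\right) - 23 = \left(\frac{1142}{389} - -3634\right) - 23 = \left(\frac{1142}{389} + 3634\right) - 23 = \frac{1414768}{389} - 23 = \frac{1405821}{389}$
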